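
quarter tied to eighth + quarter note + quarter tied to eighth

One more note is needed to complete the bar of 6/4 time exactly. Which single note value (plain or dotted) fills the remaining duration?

half note

The bar of 6/4 = 12 eighth notes.
Each duration in eighth notes: quarter tied to eighth (quarter + eighth) = 3; quarter note = 2; quarter tied to eighth (quarter + eighth) = 3.
Total: 3 + 2 + 3 = 8.
Remaining: 12 − 8 = 4 eighth notes, which is a half note.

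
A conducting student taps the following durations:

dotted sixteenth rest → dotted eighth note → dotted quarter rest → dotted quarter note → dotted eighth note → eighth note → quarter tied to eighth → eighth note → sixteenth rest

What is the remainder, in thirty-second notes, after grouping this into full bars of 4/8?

One bar of 4/8 = 16 thirty-second notes.
Convert each value to thirty-second notes: dotted sixteenth rest = 3; dotted eighth note = 6; dotted quarter rest = 12; dotted quarter note = 12; dotted eighth note = 6; eighth note = 4; quarter tied to eighth (quarter + eighth) = 12; eighth note = 4; sixteenth rest = 2.
Total: 3 + 6 + 12 + 12 + 6 + 4 + 12 + 4 + 2 = 61.
61 ÷ 16 = 3 complete bars with 13 thirty-second notes remaining.

13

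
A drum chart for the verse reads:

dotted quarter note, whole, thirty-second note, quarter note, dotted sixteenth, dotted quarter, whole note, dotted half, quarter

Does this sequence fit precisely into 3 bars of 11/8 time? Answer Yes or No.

Yes

One bar of 11/8 = 44 thirty-second notes, so 3 bars = 132.
Express everything in thirty-second notes: dotted quarter note = 12; whole = 32; thirty-second note = 1; quarter note = 8; dotted sixteenth = 3; dotted quarter = 12; whole note = 32; dotted half = 24; quarter = 8.
Adding: 12 + 32 + 1 + 8 + 3 + 12 + 32 + 24 + 8 = 132.
132 equals 132, so the answer is Yes.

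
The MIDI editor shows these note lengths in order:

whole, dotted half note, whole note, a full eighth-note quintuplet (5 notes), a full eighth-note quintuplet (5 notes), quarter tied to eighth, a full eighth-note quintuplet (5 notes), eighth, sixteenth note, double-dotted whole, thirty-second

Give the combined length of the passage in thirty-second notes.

Each duration in thirty-second notes: whole = 32; dotted half note = 24; whole note = 32; a full eighth-note quintuplet (5 notes) (five quintuplet eighths span one half) = 16; a full eighth-note quintuplet (5 notes) (five quintuplet eighths span one half) = 16; quarter tied to eighth (quarter + eighth) = 12; a full eighth-note quintuplet (5 notes) (five quintuplet eighths span one half) = 16; eighth = 4; sixteenth note = 2; double-dotted whole = 56; thirty-second = 1.
Total: 32 + 24 + 32 + 16 + 16 + 12 + 16 + 4 + 2 + 56 + 1 = 211 thirty-second notes.

211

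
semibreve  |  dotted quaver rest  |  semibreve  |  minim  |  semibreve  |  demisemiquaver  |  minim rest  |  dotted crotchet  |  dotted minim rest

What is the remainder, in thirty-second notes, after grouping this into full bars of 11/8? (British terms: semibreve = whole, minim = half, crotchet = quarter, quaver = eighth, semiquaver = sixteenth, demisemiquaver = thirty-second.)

One bar of 11/8 = 44 thirty-second notes.
Express everything in thirty-second notes: semibreve = 32; dotted quaver rest = 6; semibreve = 32; minim = 16; semibreve = 32; demisemiquaver = 1; minim rest = 16; dotted crotchet = 12; dotted minim rest = 24.
Total: 32 + 6 + 32 + 16 + 32 + 1 + 16 + 12 + 24 = 171.
171 ÷ 44 = 3 complete bars with 39 thirty-second notes remaining.

39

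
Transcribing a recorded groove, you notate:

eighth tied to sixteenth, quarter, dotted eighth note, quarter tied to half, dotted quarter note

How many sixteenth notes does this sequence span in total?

28

Each duration in sixteenth notes: eighth tied to sixteenth (eighth + sixteenth) = 3; quarter = 4; dotted eighth note = 3; quarter tied to half (quarter + half) = 12; dotted quarter note = 6.
Altogether 3 + 4 + 3 + 12 + 6 = 28 sixteenth notes.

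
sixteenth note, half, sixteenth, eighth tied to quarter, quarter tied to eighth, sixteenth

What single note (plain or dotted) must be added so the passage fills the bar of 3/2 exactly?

sixteenth note

The bar of 3/2 = 24 sixteenth notes.
Working in sixteenth notes: sixteenth note = 1; half = 8; sixteenth = 1; eighth tied to quarter (eighth + quarter) = 6; quarter tied to eighth (quarter + eighth) = 6; sixteenth = 1.
Sum: 1 + 8 + 1 + 6 + 6 + 1 = 23.
Remaining: 24 − 23 = 1 sixteenth note, which is a sixteenth note.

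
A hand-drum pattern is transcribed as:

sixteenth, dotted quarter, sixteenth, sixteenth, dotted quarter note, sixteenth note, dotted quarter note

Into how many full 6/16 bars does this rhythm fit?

3

One bar of 6/16 = 6 sixteenth notes.
Working in sixteenth notes: sixteenth = 1; dotted quarter = 6; sixteenth = 1; sixteenth = 1; dotted quarter note = 6; sixteenth note = 1; dotted quarter note = 6.
Sum: 1 + 6 + 1 + 1 + 6 + 1 + 6 = 22.
22 ÷ 6 = 3 complete bars with 4 left over.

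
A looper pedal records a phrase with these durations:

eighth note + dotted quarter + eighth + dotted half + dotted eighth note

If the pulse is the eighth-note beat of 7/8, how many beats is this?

12.5

One eighth-note beat = 2 sixteenth notes.
Each duration in sixteenth notes: eighth note = 2; dotted quarter = 6; eighth = 2; dotted half = 12; dotted eighth note = 3.
Sum: 2 + 6 + 2 + 12 + 3 = 25.
25 ÷ 2 = 12.5 beats.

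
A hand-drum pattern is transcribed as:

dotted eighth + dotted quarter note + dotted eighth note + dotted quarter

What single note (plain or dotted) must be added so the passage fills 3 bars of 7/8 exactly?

3 bars of 7/8 = 42 sixteenth notes.
Express everything in sixteenth notes: dotted eighth = 3; dotted quarter note = 6; dotted eighth note = 3; dotted quarter = 6.
Altogether 3 + 6 + 3 + 6 = 18.
Remaining: 42 − 18 = 24 sixteenth notes, which is a dotted whole note.

dotted whole note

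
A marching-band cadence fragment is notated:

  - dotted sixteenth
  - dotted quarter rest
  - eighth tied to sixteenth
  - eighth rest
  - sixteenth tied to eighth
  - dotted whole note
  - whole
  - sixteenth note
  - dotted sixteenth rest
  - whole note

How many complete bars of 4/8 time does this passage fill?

One bar of 4/8 = 16 thirty-second notes.
Each duration in thirty-second notes: dotted sixteenth = 3; dotted quarter rest = 12; eighth tied to sixteenth (eighth + sixteenth) = 6; eighth rest = 4; sixteenth tied to eighth (sixteenth + eighth) = 6; dotted whole note = 48; whole = 32; sixteenth note = 2; dotted sixteenth rest = 3; whole note = 32.
Adding: 3 + 12 + 6 + 4 + 6 + 48 + 32 + 2 + 3 + 32 = 148.
148 ÷ 16 = 9 complete bars with 4 left over.

9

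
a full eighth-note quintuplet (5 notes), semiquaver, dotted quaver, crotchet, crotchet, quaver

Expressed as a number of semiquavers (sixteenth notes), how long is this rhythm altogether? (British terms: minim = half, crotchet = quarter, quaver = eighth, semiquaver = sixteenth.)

Express everything in sixteenth notes: a full eighth-note quintuplet (5 notes) (five quintuplet eighths span one half) = 8; semiquaver = 1; dotted quaver = 3; crotchet = 4; crotchet = 4; quaver = 2.
Adding: 8 + 1 + 3 + 4 + 4 + 2 = 22 sixteenth notes.

22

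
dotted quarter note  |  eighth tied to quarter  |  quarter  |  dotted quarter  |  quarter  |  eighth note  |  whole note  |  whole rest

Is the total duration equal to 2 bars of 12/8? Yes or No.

No

One bar of 12/8 = 12 eighth notes, so 2 bars = 24.
Each duration in eighth notes: dotted quarter note = 3; eighth tied to quarter (eighth + quarter) = 3; quarter = 2; dotted quarter = 3; quarter = 2; eighth note = 1; whole note = 8; whole rest = 8.
Altogether 3 + 3 + 2 + 3 + 2 + 1 + 8 + 8 = 30.
30 exceeds 24, so the answer is No.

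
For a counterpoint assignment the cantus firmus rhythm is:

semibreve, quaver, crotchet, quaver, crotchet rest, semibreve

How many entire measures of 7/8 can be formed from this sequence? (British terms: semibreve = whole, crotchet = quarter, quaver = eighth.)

One bar of 7/8 = 7 eighth notes.
Convert each value to eighth notes: semibreve = 8; quaver = 1; crotchet = 2; quaver = 1; crotchet rest = 2; semibreve = 8.
Sum: 8 + 1 + 2 + 1 + 2 + 8 = 22.
22 ÷ 7 = 3 complete bars with 1 left over.

3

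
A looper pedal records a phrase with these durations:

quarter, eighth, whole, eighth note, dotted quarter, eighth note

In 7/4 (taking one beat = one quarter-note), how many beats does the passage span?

8

One quarter-note beat = 2 eighth notes.
Each duration in eighth notes: quarter = 2; eighth = 1; whole = 8; eighth note = 1; dotted quarter = 3; eighth note = 1.
Total: 2 + 1 + 8 + 1 + 3 + 1 = 16.
16 ÷ 2 = 8 beats.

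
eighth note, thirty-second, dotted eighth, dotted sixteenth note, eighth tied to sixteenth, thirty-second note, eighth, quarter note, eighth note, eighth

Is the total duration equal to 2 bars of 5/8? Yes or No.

One bar of 5/8 = 20 thirty-second notes, so 2 bars = 40.
Convert each value to thirty-second notes: eighth note = 4; thirty-second = 1; dotted eighth = 6; dotted sixteenth note = 3; eighth tied to sixteenth (eighth + sixteenth) = 6; thirty-second note = 1; eighth = 4; quarter note = 8; eighth note = 4; eighth = 4.
Sum: 4 + 1 + 6 + 3 + 6 + 1 + 4 + 8 + 4 + 4 = 41.
41 exceeds 40, so the answer is No.

No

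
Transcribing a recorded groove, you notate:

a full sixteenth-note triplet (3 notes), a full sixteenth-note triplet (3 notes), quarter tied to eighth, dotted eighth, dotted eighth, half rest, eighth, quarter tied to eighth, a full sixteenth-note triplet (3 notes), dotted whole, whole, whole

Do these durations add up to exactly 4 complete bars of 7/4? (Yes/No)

No

One bar of 7/4 = 28 sixteenth notes, so 4 bars = 112.
Express everything in sixteenth notes: a full sixteenth-note triplet (3 notes) (three triplet sixteenths span one eighth) = 2; a full sixteenth-note triplet (3 notes) (three triplet sixteenths span one eighth) = 2; quarter tied to eighth (quarter + eighth) = 6; dotted eighth = 3; dotted eighth = 3; half rest = 8; eighth = 2; quarter tied to eighth (quarter + eighth) = 6; a full sixteenth-note triplet (3 notes) (three triplet sixteenths span one eighth) = 2; dotted whole = 24; whole = 16; whole = 16.
Sum: 2 + 2 + 6 + 3 + 3 + 8 + 2 + 6 + 2 + 24 + 16 + 16 = 90.
90 falls short of 112, so the answer is No.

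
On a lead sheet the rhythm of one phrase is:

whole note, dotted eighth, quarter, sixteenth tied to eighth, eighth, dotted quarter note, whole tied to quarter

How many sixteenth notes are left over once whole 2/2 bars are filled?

6

One bar of 2/2 = 16 sixteenth notes.
Convert each value to sixteenth notes: whole note = 16; dotted eighth = 3; quarter = 4; sixteenth tied to eighth (sixteenth + eighth) = 3; eighth = 2; dotted quarter note = 6; whole tied to quarter (whole + quarter) = 20.
Adding: 16 + 3 + 4 + 3 + 2 + 6 + 20 = 54.
54 ÷ 16 = 3 complete bars with 6 sixteenth notes remaining.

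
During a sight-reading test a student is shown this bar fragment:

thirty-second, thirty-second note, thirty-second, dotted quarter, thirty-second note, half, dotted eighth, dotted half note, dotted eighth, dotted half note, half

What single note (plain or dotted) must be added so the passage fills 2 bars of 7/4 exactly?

2 bars of 7/4 = 112 thirty-second notes.
Working in thirty-second notes: thirty-second = 1; thirty-second note = 1; thirty-second = 1; dotted quarter = 12; thirty-second note = 1; half = 16; dotted eighth = 6; dotted half note = 24; dotted eighth = 6; dotted half note = 24; half = 16.
Sum: 1 + 1 + 1 + 12 + 1 + 16 + 6 + 24 + 6 + 24 + 16 = 108.
Remaining: 112 − 108 = 4 thirty-second notes, which is a eighth note.

eighth note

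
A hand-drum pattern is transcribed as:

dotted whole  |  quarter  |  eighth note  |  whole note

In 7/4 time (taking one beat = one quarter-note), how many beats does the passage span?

One quarter-note beat = 2 eighth notes.
In eighth notes: dotted whole = 12; quarter = 2; eighth note = 1; whole note = 8.
Adding: 12 + 2 + 1 + 8 = 23.
23 ÷ 2 = 11.5 beats.

11.5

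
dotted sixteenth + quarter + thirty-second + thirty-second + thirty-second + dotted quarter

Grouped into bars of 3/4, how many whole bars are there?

1

One bar of 3/4 = 24 thirty-second notes.
Convert each value to thirty-second notes: dotted sixteenth = 3; quarter = 8; thirty-second = 1; thirty-second = 1; thirty-second = 1; dotted quarter = 12.
Altogether 3 + 8 + 1 + 1 + 1 + 12 = 26.
26 ÷ 24 = 1 complete bar with 2 left over.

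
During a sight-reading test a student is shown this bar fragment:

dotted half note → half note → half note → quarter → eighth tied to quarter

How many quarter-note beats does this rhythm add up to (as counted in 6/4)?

9.5

One quarter-note beat = 2 eighth notes.
Working in eighth notes: dotted half note = 6; half note = 4; half note = 4; quarter = 2; eighth tied to quarter (eighth + quarter) = 3.
Sum: 6 + 4 + 4 + 2 + 3 = 19.
19 ÷ 2 = 9.5 beats.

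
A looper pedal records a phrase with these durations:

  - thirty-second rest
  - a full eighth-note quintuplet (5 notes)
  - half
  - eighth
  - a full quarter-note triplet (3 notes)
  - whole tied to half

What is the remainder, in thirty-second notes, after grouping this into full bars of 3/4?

5

One bar of 3/4 = 24 thirty-second notes.
In thirty-second notes: thirty-second rest = 1; a full eighth-note quintuplet (5 notes) (five quintuplet eighths span one half) = 16; half = 16; eighth = 4; a full quarter-note triplet (3 notes) (three triplet quarters span one half) = 16; whole tied to half (whole + half) = 48.
Altogether 1 + 16 + 16 + 4 + 16 + 48 = 101.
101 ÷ 24 = 4 complete bars with 5 thirty-second notes remaining.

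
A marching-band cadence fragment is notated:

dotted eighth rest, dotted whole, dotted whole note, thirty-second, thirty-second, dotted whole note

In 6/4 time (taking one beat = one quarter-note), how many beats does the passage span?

19

One quarter-note beat = 8 thirty-second notes.
Convert each value to thirty-second notes: dotted eighth rest = 6; dotted whole = 48; dotted whole note = 48; thirty-second = 1; thirty-second = 1; dotted whole note = 48.
Sum: 6 + 48 + 48 + 1 + 1 + 48 = 152.
152 ÷ 8 = 19 beats.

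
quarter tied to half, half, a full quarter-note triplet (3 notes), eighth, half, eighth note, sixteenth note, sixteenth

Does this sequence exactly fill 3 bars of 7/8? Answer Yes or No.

Yes

One bar of 7/8 = 14 sixteenth notes, so 3 bars = 42.
Express everything in sixteenth notes: quarter tied to half (quarter + half) = 12; half = 8; a full quarter-note triplet (3 notes) (three triplet quarters span one half) = 8; eighth = 2; half = 8; eighth note = 2; sixteenth note = 1; sixteenth = 1.
Total: 12 + 8 + 8 + 2 + 8 + 2 + 1 + 1 = 42.
42 equals 42, so the answer is Yes.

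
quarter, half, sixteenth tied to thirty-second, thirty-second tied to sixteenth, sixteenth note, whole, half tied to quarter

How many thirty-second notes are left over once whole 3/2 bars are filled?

40

One bar of 3/2 = 48 thirty-second notes.
Each duration in thirty-second notes: quarter = 8; half = 16; sixteenth tied to thirty-second (sixteenth + thirty-second) = 3; thirty-second tied to sixteenth (thirty-second + sixteenth) = 3; sixteenth note = 2; whole = 32; half tied to quarter (half + quarter) = 24.
Altogether 8 + 16 + 3 + 3 + 2 + 32 + 24 = 88.
88 ÷ 48 = 1 complete bar with 40 thirty-second notes remaining.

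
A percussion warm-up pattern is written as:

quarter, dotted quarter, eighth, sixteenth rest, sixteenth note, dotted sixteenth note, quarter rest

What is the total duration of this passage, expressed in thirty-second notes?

Convert each value to thirty-second notes: quarter = 8; dotted quarter = 12; eighth = 4; sixteenth rest = 2; sixteenth note = 2; dotted sixteenth note = 3; quarter rest = 8.
Sum: 8 + 12 + 4 + 2 + 2 + 3 + 8 = 39 thirty-second notes.

39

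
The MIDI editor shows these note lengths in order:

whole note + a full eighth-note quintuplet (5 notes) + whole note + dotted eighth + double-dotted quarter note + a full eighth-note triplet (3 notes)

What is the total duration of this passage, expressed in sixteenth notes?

Working in sixteenth notes: whole note = 16; a full eighth-note quintuplet (5 notes) (five quintuplet eighths span one half) = 8; whole note = 16; dotted eighth = 3; double-dotted quarter note = 7; a full eighth-note triplet (3 notes) (three triplet eighths span one quarter) = 4.
Adding: 16 + 8 + 16 + 3 + 7 + 4 = 54 sixteenth notes.

54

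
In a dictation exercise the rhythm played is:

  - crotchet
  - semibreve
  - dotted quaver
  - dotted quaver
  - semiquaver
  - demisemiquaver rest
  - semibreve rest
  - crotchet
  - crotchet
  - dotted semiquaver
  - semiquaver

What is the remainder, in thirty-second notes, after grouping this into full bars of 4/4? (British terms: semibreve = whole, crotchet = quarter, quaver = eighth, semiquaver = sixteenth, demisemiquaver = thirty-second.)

12

One bar of 4/4 = 32 thirty-second notes.
Express everything in thirty-second notes: crotchet = 8; semibreve = 32; dotted quaver = 6; dotted quaver = 6; semiquaver = 2; demisemiquaver rest = 1; semibreve rest = 32; crotchet = 8; crotchet = 8; dotted semiquaver = 3; semiquaver = 2.
Sum: 8 + 32 + 6 + 6 + 2 + 1 + 32 + 8 + 8 + 3 + 2 = 108.
108 ÷ 32 = 3 complete bars with 12 thirty-second notes remaining.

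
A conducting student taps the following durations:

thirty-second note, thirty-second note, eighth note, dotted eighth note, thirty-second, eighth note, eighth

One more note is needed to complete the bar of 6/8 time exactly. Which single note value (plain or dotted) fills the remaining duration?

The bar of 6/8 = 24 thirty-second notes.
Express everything in thirty-second notes: thirty-second note = 1; thirty-second note = 1; eighth note = 4; dotted eighth note = 6; thirty-second = 1; eighth note = 4; eighth = 4.
Sum: 1 + 1 + 4 + 6 + 1 + 4 + 4 = 21.
Remaining: 24 − 21 = 3 thirty-second notes, which is a dotted sixteenth note.

dotted sixteenth note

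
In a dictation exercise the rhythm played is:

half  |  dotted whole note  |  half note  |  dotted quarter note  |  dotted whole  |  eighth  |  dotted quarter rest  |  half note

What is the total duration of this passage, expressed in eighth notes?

In eighth notes: half = 4; dotted whole note = 12; half note = 4; dotted quarter note = 3; dotted whole = 12; eighth = 1; dotted quarter rest = 3; half note = 4.
Altogether 4 + 12 + 4 + 3 + 12 + 1 + 3 + 4 = 43 eighth notes.

43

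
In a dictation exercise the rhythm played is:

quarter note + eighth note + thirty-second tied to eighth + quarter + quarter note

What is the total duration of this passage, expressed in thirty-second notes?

Working in thirty-second notes: quarter note = 8; eighth note = 4; thirty-second tied to eighth (thirty-second + eighth) = 5; quarter = 8; quarter note = 8.
Sum: 8 + 4 + 5 + 8 + 8 = 33 thirty-second notes.

33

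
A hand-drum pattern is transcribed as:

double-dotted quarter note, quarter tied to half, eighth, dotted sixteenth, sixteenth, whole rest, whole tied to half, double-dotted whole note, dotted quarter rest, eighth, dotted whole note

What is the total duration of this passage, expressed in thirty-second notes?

Each duration in thirty-second notes: double-dotted quarter note = 14; quarter tied to half (quarter + half) = 24; eighth = 4; dotted sixteenth = 3; sixteenth = 2; whole rest = 32; whole tied to half (whole + half) = 48; double-dotted whole note = 56; dotted quarter rest = 12; eighth = 4; dotted whole note = 48.
Sum: 14 + 24 + 4 + 3 + 2 + 32 + 48 + 56 + 12 + 4 + 48 = 247 thirty-second notes.

247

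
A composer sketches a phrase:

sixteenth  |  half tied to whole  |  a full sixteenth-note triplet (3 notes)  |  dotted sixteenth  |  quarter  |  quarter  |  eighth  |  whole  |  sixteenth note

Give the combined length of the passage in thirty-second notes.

111

In thirty-second notes: sixteenth = 2; half tied to whole (half + whole) = 48; a full sixteenth-note triplet (3 notes) (three triplet sixteenths span one eighth) = 4; dotted sixteenth = 3; quarter = 8; quarter = 8; eighth = 4; whole = 32; sixteenth note = 2.
Total: 2 + 48 + 4 + 3 + 8 + 8 + 4 + 32 + 2 = 111 thirty-second notes.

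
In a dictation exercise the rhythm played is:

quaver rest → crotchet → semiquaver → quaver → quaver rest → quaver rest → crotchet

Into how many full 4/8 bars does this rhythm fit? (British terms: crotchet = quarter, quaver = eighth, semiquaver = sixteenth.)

One bar of 4/8 = 8 sixteenth notes.
In sixteenth notes: quaver rest = 2; crotchet = 4; semiquaver = 1; quaver = 2; quaver rest = 2; quaver rest = 2; crotchet = 4.
Sum: 2 + 4 + 1 + 2 + 2 + 2 + 4 = 17.
17 ÷ 8 = 2 complete bars with 1 left over.

2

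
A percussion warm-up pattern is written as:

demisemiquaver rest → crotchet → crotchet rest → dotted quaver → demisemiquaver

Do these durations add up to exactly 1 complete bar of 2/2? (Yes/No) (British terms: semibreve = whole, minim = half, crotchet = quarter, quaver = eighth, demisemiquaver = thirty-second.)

No

One bar of 2/2 = 32 thirty-second notes.
Express everything in thirty-second notes: demisemiquaver rest = 1; crotchet = 8; crotchet rest = 8; dotted quaver = 6; demisemiquaver = 1.
Adding: 1 + 8 + 8 + 6 + 1 = 24.
24 falls short of 32, so the answer is No.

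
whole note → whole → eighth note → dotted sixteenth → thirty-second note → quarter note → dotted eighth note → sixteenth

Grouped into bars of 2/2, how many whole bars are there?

2

One bar of 2/2 = 32 thirty-second notes.
Working in thirty-second notes: whole note = 32; whole = 32; eighth note = 4; dotted sixteenth = 3; thirty-second note = 1; quarter note = 8; dotted eighth note = 6; sixteenth = 2.
Total: 32 + 32 + 4 + 3 + 1 + 8 + 6 + 2 = 88.
88 ÷ 32 = 2 complete bars with 24 left over.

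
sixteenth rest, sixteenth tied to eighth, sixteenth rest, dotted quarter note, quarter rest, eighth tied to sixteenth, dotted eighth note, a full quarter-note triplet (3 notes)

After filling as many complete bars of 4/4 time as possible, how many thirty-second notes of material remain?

26

One bar of 4/4 = 16 sixteenth notes.
Express everything in sixteenth notes: sixteenth rest = 1; sixteenth tied to eighth (sixteenth + eighth) = 3; sixteenth rest = 1; dotted quarter note = 6; quarter rest = 4; eighth tied to sixteenth (eighth + sixteenth) = 3; dotted eighth note = 3; a full quarter-note triplet (3 notes) (three triplet quarters span one half) = 8.
Altogether 1 + 3 + 1 + 6 + 4 + 3 + 3 + 8 = 29.
29 ÷ 16 = 1 complete bar with 13 sixteenth notes remaining = 26 thirty-second notes.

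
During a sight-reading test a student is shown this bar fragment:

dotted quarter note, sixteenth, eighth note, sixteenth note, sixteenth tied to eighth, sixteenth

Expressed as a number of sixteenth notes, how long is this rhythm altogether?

In sixteenth notes: dotted quarter note = 6; sixteenth = 1; eighth note = 2; sixteenth note = 1; sixteenth tied to eighth (sixteenth + eighth) = 3; sixteenth = 1.
Total: 6 + 1 + 2 + 1 + 3 + 1 = 14 sixteenth notes.

14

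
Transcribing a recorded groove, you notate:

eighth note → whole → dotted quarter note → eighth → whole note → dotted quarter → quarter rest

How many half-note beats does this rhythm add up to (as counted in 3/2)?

6.5

One half-note beat = 4 eighth notes.
Each duration in eighth notes: eighth note = 1; whole = 8; dotted quarter note = 3; eighth = 1; whole note = 8; dotted quarter = 3; quarter rest = 2.
Total: 1 + 8 + 3 + 1 + 8 + 3 + 2 = 26.
26 ÷ 4 = 6.5 beats.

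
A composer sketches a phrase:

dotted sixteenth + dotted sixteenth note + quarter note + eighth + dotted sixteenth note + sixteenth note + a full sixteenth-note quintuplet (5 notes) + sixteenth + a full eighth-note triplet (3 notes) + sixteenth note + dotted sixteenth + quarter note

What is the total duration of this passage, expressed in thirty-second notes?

54

In thirty-second notes: dotted sixteenth = 3; dotted sixteenth note = 3; quarter note = 8; eighth = 4; dotted sixteenth note = 3; sixteenth note = 2; a full sixteenth-note quintuplet (5 notes) (five quintuplet sixteenths span one quarter) = 8; sixteenth = 2; a full eighth-note triplet (3 notes) (three triplet eighths span one quarter) = 8; sixteenth note = 2; dotted sixteenth = 3; quarter note = 8.
Altogether 3 + 3 + 8 + 4 + 3 + 2 + 8 + 2 + 8 + 2 + 3 + 8 = 54 thirty-second notes.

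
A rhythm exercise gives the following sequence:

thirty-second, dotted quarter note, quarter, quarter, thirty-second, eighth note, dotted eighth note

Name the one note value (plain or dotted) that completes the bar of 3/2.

quarter note

The bar of 3/2 = 48 thirty-second notes.
Each duration in thirty-second notes: thirty-second = 1; dotted quarter note = 12; quarter = 8; quarter = 8; thirty-second = 1; eighth note = 4; dotted eighth note = 6.
Adding: 1 + 12 + 8 + 8 + 1 + 4 + 6 = 40.
Remaining: 48 − 40 = 8 thirty-second notes, which is a quarter note.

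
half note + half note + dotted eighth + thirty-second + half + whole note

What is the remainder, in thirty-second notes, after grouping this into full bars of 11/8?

One bar of 11/8 = 44 thirty-second notes.
Convert each value to thirty-second notes: half note = 16; half note = 16; dotted eighth = 6; thirty-second = 1; half = 16; whole note = 32.
Adding: 16 + 16 + 6 + 1 + 16 + 32 = 87.
87 ÷ 44 = 1 complete bar with 43 thirty-second notes remaining.

43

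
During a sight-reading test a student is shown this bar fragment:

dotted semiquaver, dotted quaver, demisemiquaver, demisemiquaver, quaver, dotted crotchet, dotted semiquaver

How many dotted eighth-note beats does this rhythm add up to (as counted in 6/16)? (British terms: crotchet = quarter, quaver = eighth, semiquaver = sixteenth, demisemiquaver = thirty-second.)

One dotted eighth-note beat = 6 thirty-second notes.
Convert each value to thirty-second notes: dotted semiquaver = 3; dotted quaver = 6; demisemiquaver = 1; demisemiquaver = 1; quaver = 4; dotted crotchet = 12; dotted semiquaver = 3.
Sum: 3 + 6 + 1 + 1 + 4 + 12 + 3 = 30.
30 ÷ 6 = 5 beats.

5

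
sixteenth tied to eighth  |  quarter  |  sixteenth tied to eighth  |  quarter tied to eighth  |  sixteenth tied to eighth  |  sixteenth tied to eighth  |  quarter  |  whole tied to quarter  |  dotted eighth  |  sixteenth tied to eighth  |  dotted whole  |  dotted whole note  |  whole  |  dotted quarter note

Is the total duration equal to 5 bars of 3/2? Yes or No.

No

One bar of 3/2 = 24 sixteenth notes, so 5 bars = 120.
Working in sixteenth notes: sixteenth tied to eighth (sixteenth + eighth) = 3; quarter = 4; sixteenth tied to eighth (sixteenth + eighth) = 3; quarter tied to eighth (quarter + eighth) = 6; sixteenth tied to eighth (sixteenth + eighth) = 3; sixteenth tied to eighth (sixteenth + eighth) = 3; quarter = 4; whole tied to quarter (whole + quarter) = 20; dotted eighth = 3; sixteenth tied to eighth (sixteenth + eighth) = 3; dotted whole = 24; dotted whole note = 24; whole = 16; dotted quarter note = 6.
Altogether 3 + 4 + 3 + 6 + 3 + 3 + 4 + 20 + 3 + 3 + 24 + 24 + 16 + 6 = 122.
122 exceeds 120, so the answer is No.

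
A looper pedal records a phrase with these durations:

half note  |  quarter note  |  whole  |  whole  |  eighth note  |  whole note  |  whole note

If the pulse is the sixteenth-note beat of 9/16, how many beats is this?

One sixteenth-note beat = 2 thirty-second notes.
Express everything in thirty-second notes: half note = 16; quarter note = 8; whole = 32; whole = 32; eighth note = 4; whole note = 32; whole note = 32.
Altogether 16 + 8 + 32 + 32 + 4 + 32 + 32 = 156.
156 ÷ 2 = 78 beats.

78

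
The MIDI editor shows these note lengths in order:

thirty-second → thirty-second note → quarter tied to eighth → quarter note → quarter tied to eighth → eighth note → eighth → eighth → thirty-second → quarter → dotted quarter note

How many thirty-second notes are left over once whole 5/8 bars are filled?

One bar of 5/8 = 20 thirty-second notes.
Working in thirty-second notes: thirty-second = 1; thirty-second note = 1; quarter tied to eighth (quarter + eighth) = 12; quarter note = 8; quarter tied to eighth (quarter + eighth) = 12; eighth note = 4; eighth = 4; eighth = 4; thirty-second = 1; quarter = 8; dotted quarter note = 12.
Adding: 1 + 1 + 12 + 8 + 12 + 4 + 4 + 4 + 1 + 8 + 12 = 67.
67 ÷ 20 = 3 complete bars with 7 thirty-second notes remaining.

7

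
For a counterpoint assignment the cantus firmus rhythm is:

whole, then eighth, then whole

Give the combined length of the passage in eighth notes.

17

Each duration in eighth notes: whole = 8; eighth = 1; whole = 8.
Adding: 8 + 1 + 8 = 17 eighth notes.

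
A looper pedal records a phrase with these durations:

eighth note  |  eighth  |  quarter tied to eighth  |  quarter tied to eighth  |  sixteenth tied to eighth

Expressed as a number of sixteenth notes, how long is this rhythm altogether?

19

Working in sixteenth notes: eighth note = 2; eighth = 2; quarter tied to eighth (quarter + eighth) = 6; quarter tied to eighth (quarter + eighth) = 6; sixteenth tied to eighth (sixteenth + eighth) = 3.
Adding: 2 + 2 + 6 + 6 + 3 = 19 sixteenth notes.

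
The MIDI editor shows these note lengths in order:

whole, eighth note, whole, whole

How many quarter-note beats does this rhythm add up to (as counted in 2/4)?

12.5

One quarter-note beat = 2 eighth notes.
In eighth notes: whole = 8; eighth note = 1; whole = 8; whole = 8.
Sum: 8 + 1 + 8 + 8 = 25.
25 ÷ 2 = 12.5 beats.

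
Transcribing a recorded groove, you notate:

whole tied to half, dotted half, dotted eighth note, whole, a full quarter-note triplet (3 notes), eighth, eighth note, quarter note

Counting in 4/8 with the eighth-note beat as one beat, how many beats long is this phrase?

35.5

One eighth-note beat = 2 sixteenth notes.
Each duration in sixteenth notes: whole tied to half (whole + half) = 24; dotted half = 12; dotted eighth note = 3; whole = 16; a full quarter-note triplet (3 notes) (three triplet quarters span one half) = 8; eighth = 2; eighth note = 2; quarter note = 4.
Total: 24 + 12 + 3 + 16 + 8 + 2 + 2 + 4 = 71.
71 ÷ 2 = 35.5 beats.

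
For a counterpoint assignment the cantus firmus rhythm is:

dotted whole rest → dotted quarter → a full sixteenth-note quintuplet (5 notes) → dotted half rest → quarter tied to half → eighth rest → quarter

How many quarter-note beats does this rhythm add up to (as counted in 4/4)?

One quarter-note beat = 2 eighth notes.
Convert each value to eighth notes: dotted whole rest = 12; dotted quarter = 3; a full sixteenth-note quintuplet (5 notes) (five quintuplet sixteenths span one quarter) = 2; dotted half rest = 6; quarter tied to half (quarter + half) = 6; eighth rest = 1; quarter = 2.
Altogether 12 + 3 + 2 + 6 + 6 + 1 + 2 = 32.
32 ÷ 2 = 16 beats.

16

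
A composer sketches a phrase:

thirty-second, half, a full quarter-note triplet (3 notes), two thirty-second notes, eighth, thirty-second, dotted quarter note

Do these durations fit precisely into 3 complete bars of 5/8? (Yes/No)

No

One bar of 5/8 = 20 thirty-second notes, so 3 bars = 60.
Express everything in thirty-second notes: thirty-second = 1; half = 16; a full quarter-note triplet (3 notes) (three triplet quarters span one half) = 16; thirty-second note = 1; thirty-second note = 1; eighth = 4; thirty-second = 1; dotted quarter note = 12.
Total: 1 + 16 + 16 + 1 + 1 + 4 + 1 + 12 = 52.
52 falls short of 60, so the answer is No.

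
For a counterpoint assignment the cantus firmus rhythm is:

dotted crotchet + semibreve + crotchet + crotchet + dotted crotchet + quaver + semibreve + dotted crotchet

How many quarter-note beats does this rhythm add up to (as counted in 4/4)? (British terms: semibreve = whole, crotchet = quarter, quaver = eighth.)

15

One quarter-note beat = 2 eighth notes.
Each duration in eighth notes: dotted crotchet = 3; semibreve = 8; crotchet = 2; crotchet = 2; dotted crotchet = 3; quaver = 1; semibreve = 8; dotted crotchet = 3.
Altogether 3 + 8 + 2 + 2 + 3 + 1 + 8 + 3 = 30.
30 ÷ 2 = 15 beats.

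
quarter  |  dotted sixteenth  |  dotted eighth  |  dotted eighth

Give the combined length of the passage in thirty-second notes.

Convert each value to thirty-second notes: quarter = 8; dotted sixteenth = 3; dotted eighth = 6; dotted eighth = 6.
Altogether 8 + 3 + 6 + 6 = 23 thirty-second notes.

23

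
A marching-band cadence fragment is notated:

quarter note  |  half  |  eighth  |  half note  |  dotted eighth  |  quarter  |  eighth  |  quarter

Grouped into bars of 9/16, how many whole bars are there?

One bar of 9/16 = 9 sixteenth notes.
Each duration in sixteenth notes: quarter note = 4; half = 8; eighth = 2; half note = 8; dotted eighth = 3; quarter = 4; eighth = 2; quarter = 4.
Altogether 4 + 8 + 2 + 8 + 3 + 4 + 2 + 4 = 35.
35 ÷ 9 = 3 complete bars with 8 left over.

3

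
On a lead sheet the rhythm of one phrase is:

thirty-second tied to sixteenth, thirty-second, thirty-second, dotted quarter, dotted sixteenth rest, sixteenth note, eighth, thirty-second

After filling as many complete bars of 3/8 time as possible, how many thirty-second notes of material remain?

3

One bar of 3/8 = 12 thirty-second notes.
In thirty-second notes: thirty-second tied to sixteenth (thirty-second + sixteenth) = 3; thirty-second = 1; thirty-second = 1; dotted quarter = 12; dotted sixteenth rest = 3; sixteenth note = 2; eighth = 4; thirty-second = 1.
Total: 3 + 1 + 1 + 12 + 3 + 2 + 4 + 1 = 27.
27 ÷ 12 = 2 complete bars with 3 thirty-second notes remaining.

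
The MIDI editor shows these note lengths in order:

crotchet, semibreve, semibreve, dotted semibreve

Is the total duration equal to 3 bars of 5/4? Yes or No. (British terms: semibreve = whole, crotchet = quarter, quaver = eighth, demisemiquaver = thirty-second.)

Yes

One bar of 5/4 = 5 quarter notes, so 3 bars = 15.
Convert each value to quarter notes: crotchet = 1; semibreve = 4; semibreve = 4; dotted semibreve = 6.
Adding: 1 + 4 + 4 + 6 = 15.
15 equals 15, so the answer is Yes.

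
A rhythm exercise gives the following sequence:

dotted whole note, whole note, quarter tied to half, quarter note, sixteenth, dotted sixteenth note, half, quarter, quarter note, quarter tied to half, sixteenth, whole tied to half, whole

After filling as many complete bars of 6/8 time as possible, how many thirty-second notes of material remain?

One bar of 6/8 = 24 thirty-second notes.
Each duration in thirty-second notes: dotted whole note = 48; whole note = 32; quarter tied to half (quarter + half) = 24; quarter note = 8; sixteenth = 2; dotted sixteenth note = 3; half = 16; quarter = 8; quarter note = 8; quarter tied to half (quarter + half) = 24; sixteenth = 2; whole tied to half (whole + half) = 48; whole = 32.
Adding: 48 + 32 + 24 + 8 + 2 + 3 + 16 + 8 + 8 + 24 + 2 + 48 + 32 = 255.
255 ÷ 24 = 10 complete bars with 15 thirty-second notes remaining.

15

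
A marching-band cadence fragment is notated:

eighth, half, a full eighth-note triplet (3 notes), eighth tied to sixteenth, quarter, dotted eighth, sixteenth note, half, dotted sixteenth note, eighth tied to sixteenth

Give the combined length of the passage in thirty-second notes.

75

Express everything in thirty-second notes: eighth = 4; half = 16; a full eighth-note triplet (3 notes) (three triplet eighths span one quarter) = 8; eighth tied to sixteenth (eighth + sixteenth) = 6; quarter = 8; dotted eighth = 6; sixteenth note = 2; half = 16; dotted sixteenth note = 3; eighth tied to sixteenth (eighth + sixteenth) = 6.
Total: 4 + 16 + 8 + 6 + 8 + 6 + 2 + 16 + 3 + 6 = 75 thirty-second notes.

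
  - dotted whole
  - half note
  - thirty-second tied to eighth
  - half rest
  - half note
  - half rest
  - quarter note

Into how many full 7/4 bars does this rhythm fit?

2

One bar of 7/4 = 56 thirty-second notes.
Working in thirty-second notes: dotted whole = 48; half note = 16; thirty-second tied to eighth (thirty-second + eighth) = 5; half rest = 16; half note = 16; half rest = 16; quarter note = 8.
Total: 48 + 16 + 5 + 16 + 16 + 16 + 8 = 125.
125 ÷ 56 = 2 complete bars with 13 left over.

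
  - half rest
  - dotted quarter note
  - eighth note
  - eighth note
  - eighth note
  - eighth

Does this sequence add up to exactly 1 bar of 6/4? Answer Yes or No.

One bar of 6/4 = 12 eighth notes.
Each duration in eighth notes: half rest = 4; dotted quarter note = 3; eighth note = 1; eighth note = 1; eighth note = 1; eighth = 1.
Adding: 4 + 3 + 1 + 1 + 1 + 1 = 11.
11 falls short of 12, so the answer is No.

No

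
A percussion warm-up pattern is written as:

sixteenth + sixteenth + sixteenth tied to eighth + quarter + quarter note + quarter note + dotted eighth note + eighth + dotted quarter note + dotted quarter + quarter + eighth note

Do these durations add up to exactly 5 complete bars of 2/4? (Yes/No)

Yes

One bar of 2/4 = 8 sixteenth notes, so 5 bars = 40.
Working in sixteenth notes: sixteenth = 1; sixteenth = 1; sixteenth tied to eighth (sixteenth + eighth) = 3; quarter = 4; quarter note = 4; quarter note = 4; dotted eighth note = 3; eighth = 2; dotted quarter note = 6; dotted quarter = 6; quarter = 4; eighth note = 2.
Total: 1 + 1 + 3 + 4 + 4 + 4 + 3 + 2 + 6 + 6 + 4 + 2 = 40.
40 equals 40, so the answer is Yes.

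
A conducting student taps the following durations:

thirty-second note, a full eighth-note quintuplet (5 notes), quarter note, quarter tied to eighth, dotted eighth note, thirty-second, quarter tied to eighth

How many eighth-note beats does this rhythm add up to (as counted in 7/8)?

One eighth-note beat = 4 thirty-second notes.
Working in thirty-second notes: thirty-second note = 1; a full eighth-note quintuplet (5 notes) (five quintuplet eighths span one half) = 16; quarter note = 8; quarter tied to eighth (quarter + eighth) = 12; dotted eighth note = 6; thirty-second = 1; quarter tied to eighth (quarter + eighth) = 12.
Adding: 1 + 16 + 8 + 12 + 6 + 1 + 12 = 56.
56 ÷ 4 = 14 beats.

14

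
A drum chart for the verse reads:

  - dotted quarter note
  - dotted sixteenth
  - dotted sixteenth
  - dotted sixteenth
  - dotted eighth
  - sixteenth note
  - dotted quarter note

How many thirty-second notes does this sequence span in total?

Each duration in thirty-second notes: dotted quarter note = 12; dotted sixteenth = 3; dotted sixteenth = 3; dotted sixteenth = 3; dotted eighth = 6; sixteenth note = 2; dotted quarter note = 12.
Adding: 12 + 3 + 3 + 3 + 6 + 2 + 12 = 41 thirty-second notes.

41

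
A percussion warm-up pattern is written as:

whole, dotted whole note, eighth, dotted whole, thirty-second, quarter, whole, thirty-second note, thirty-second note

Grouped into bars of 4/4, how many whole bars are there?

5

One bar of 4/4 = 32 thirty-second notes.
Express everything in thirty-second notes: whole = 32; dotted whole note = 48; eighth = 4; dotted whole = 48; thirty-second = 1; quarter = 8; whole = 32; thirty-second note = 1; thirty-second note = 1.
Adding: 32 + 48 + 4 + 48 + 1 + 8 + 32 + 1 + 1 = 175.
175 ÷ 32 = 5 complete bars with 15 left over.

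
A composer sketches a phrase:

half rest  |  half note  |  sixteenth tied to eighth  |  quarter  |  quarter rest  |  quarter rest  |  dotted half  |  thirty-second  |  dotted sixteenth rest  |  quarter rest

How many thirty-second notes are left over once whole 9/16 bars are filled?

One bar of 9/16 = 18 thirty-second notes.
In thirty-second notes: half rest = 16; half note = 16; sixteenth tied to eighth (sixteenth + eighth) = 6; quarter = 8; quarter rest = 8; quarter rest = 8; dotted half = 24; thirty-second = 1; dotted sixteenth rest = 3; quarter rest = 8.
Total: 16 + 16 + 6 + 8 + 8 + 8 + 24 + 1 + 3 + 8 = 98.
98 ÷ 18 = 5 complete bars with 8 thirty-second notes remaining.

8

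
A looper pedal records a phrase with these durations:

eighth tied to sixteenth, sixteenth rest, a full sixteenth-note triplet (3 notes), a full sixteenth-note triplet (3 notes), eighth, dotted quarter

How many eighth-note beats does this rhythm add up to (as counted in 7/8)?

8

One eighth-note beat = 2 sixteenth notes.
Express everything in sixteenth notes: eighth tied to sixteenth (eighth + sixteenth) = 3; sixteenth rest = 1; a full sixteenth-note triplet (3 notes) (three triplet sixteenths span one eighth) = 2; a full sixteenth-note triplet (3 notes) (three triplet sixteenths span one eighth) = 2; eighth = 2; dotted quarter = 6.
Sum: 3 + 1 + 2 + 2 + 2 + 6 = 16.
16 ÷ 2 = 8 beats.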